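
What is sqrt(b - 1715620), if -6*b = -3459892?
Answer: I*sqrt(10250742)/3 ≈ 1067.2*I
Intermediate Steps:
b = 1729946/3 (b = -1/6*(-3459892) = 1729946/3 ≈ 5.7665e+5)
sqrt(b - 1715620) = sqrt(1729946/3 - 1715620) = sqrt(-3416914/3) = I*sqrt(10250742)/3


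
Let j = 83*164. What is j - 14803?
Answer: -1191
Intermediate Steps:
j = 13612
j - 14803 = 13612 - 14803 = -1191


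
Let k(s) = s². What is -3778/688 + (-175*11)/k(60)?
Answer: -37313/6192 ≈ -6.0260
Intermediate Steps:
-3778/688 + (-175*11)/k(60) = -3778/688 + (-175*11)/(60²) = -3778*1/688 - 1925/3600 = -1889/344 - 1925*1/3600 = -1889/344 - 77/144 = -37313/6192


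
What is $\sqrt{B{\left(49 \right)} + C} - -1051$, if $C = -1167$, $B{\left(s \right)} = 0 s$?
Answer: $1051 + i \sqrt{1167} \approx 1051.0 + 34.161 i$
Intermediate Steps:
$B{\left(s \right)} = 0$
$\sqrt{B{\left(49 \right)} + C} - -1051 = \sqrt{0 - 1167} - -1051 = \sqrt{-1167} + 1051 = i \sqrt{1167} + 1051 = 1051 + i \sqrt{1167}$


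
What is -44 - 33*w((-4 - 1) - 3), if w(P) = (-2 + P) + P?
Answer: 550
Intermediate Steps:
w(P) = -2 + 2*P
-44 - 33*w((-4 - 1) - 3) = -44 - 33*(-2 + 2*((-4 - 1) - 3)) = -44 - 33*(-2 + 2*(-5 - 3)) = -44 - 33*(-2 + 2*(-8)) = -44 - 33*(-2 - 16) = -44 - 33*(-18) = -44 + 594 = 550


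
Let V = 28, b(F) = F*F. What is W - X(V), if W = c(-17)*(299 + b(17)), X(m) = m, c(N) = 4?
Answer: 2324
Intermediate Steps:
b(F) = F²
W = 2352 (W = 4*(299 + 17²) = 4*(299 + 289) = 4*588 = 2352)
W - X(V) = 2352 - 1*28 = 2352 - 28 = 2324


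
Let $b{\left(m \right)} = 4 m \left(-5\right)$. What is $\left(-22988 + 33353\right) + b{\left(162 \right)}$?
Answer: $7125$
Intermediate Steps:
$b{\left(m \right)} = - 20 m$
$\left(-22988 + 33353\right) + b{\left(162 \right)} = \left(-22988 + 33353\right) - 3240 = 10365 - 3240 = 7125$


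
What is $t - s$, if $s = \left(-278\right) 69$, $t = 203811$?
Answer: $222993$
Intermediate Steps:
$s = -19182$
$t - s = 203811 - -19182 = 203811 + 19182 = 222993$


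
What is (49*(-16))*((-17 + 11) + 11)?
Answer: -3920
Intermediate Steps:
(49*(-16))*((-17 + 11) + 11) = -784*(-6 + 11) = -784*5 = -3920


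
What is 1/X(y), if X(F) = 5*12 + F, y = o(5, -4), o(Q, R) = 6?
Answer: 1/66 ≈ 0.015152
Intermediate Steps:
y = 6
X(F) = 60 + F
1/X(y) = 1/(60 + 6) = 1/66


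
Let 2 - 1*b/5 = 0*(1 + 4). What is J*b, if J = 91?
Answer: 910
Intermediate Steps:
b = 10 (b = 10 - 0*(1 + 4) = 10 - 0*5 = 10 - 5*0 = 10 + 0 = 10)
J*b = 91*10 = 910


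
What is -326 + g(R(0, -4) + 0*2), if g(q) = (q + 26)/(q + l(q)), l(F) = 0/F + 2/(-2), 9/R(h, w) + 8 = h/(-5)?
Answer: -5741/17 ≈ -337.71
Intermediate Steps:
R(h, w) = 9/(-8 - h/5) (R(h, w) = 9/(-8 + h/(-5)) = 9/(-8 + h*(-1/5)) = 9/(-8 - h/5))
l(F) = -1 (l(F) = 0 + 2*(-1/2) = 0 - 1 = -1)
g(q) = (26 + q)/(-1 + q) (g(q) = (q + 26)/(q - 1) = (26 + q)/(-1 + q))
-326 + g(R(0, -4) + 0*2) = -326 + (26 + (-45/(40 + 0) + 0*2))/(-1 + (-45/(40 + 0) + 0*2)) = -326 + (26 + (-45/40 + 0))/(-1 + (-45/40 + 0)) = -326 + (26 + (-45*1/40 + 0))/(-1 + (-45*1/40 + 0)) = -326 + (26 + (-9/8 + 0))/(-1 + (-9/8 + 0)) = -326 + (26 - 9/8)/(-1 - 9/8) = -326 + (199/8)/(-17/8) = -326 - 8/17*199/8 = -326 - 199/17 = -5741/17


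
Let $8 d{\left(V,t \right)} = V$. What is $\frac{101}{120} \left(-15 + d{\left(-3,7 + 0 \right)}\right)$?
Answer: $- \frac{4141}{320} \approx -12.941$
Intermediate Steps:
$d{\left(V,t \right)} = \frac{V}{8}$
$\frac{101}{120} \left(-15 + d{\left(-3,7 + 0 \right)}\right) = \frac{101}{120} \left(-15 + \frac{1}{8} \left(-3\right)\right) = 101 \cdot \frac{1}{120} \left(-15 - \frac{3}{8}\right) = \frac{101}{120} \left(- \frac{123}{8}\right) = - \frac{4141}{320}$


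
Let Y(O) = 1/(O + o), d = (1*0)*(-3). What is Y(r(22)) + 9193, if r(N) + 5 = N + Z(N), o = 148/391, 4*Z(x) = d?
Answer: 62466826/6795 ≈ 9193.1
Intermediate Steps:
d = 0 (d = 0*(-3) = 0)
Z(x) = 0 (Z(x) = (1/4)*0 = 0)
o = 148/391 (o = 148*(1/391) = 148/391 ≈ 0.37852)
r(N) = -5 + N (r(N) = -5 + (N + 0) = -5 + N)
Y(O) = 1/(148/391 + O) (Y(O) = 1/(O + 148/391) = 1/(148/391 + O))
Y(r(22)) + 9193 = 391/(148 + 391*(-5 + 22)) + 9193 = 391/(148 + 391*17) + 9193 = 391/(148 + 6647) + 9193 = 391/6795 + 9193 = 62466826/6795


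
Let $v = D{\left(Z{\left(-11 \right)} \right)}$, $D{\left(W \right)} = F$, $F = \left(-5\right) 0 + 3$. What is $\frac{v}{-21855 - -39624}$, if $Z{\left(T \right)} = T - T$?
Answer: $\frac{1}{5923} \approx 0.00016883$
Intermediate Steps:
$F = 3$ ($F = 0 + 3 = 3$)
$Z{\left(T \right)} = 0$
$D{\left(W \right)} = 3$
$v = 3$
$\frac{v}{-21855 - -39624} = \frac{3}{-21855 - -39624} = \frac{3}{-21855 + 39624} = \frac{3}{17769} = 3 \cdot \frac{1}{17769} = \frac{1}{5923}$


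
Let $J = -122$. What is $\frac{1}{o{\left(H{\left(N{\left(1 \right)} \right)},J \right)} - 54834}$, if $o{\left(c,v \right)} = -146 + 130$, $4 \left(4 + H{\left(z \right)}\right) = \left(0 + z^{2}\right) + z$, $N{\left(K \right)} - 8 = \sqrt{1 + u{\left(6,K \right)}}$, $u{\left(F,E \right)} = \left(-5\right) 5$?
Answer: $- \frac{1}{54850} \approx -1.8232 \cdot 10^{-5}$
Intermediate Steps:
$u{\left(F,E \right)} = -25$
$N{\left(K \right)} = 8 + 2 i \sqrt{6}$ ($N{\left(K \right)} = 8 + \sqrt{1 - 25} = 8 + \sqrt{-24} = 8 + 2 i \sqrt{6}$)
$H{\left(z \right)} = -4 + \frac{z}{4} + \frac{z^{2}}{4}$ ($H{\left(z \right)} = -4 + \frac{\left(0 + z^{2}\right) + z}{4} = -4 + \frac{z^{2} + z}{4} = -4 + \frac{z + z^{2}}{4} = -4 + \left(\frac{z}{4} + \frac{z^{2}}{4}\right) = -4 + \frac{z}{4} + \frac{z^{2}}{4}$)
$o{\left(c,v \right)} = -16$
$\frac{1}{o{\left(H{\left(N{\left(1 \right)} \right)},J \right)} - 54834} = \frac{1}{-16 - 54834} = \frac{1}{-54850} = - \frac{1}{54850}$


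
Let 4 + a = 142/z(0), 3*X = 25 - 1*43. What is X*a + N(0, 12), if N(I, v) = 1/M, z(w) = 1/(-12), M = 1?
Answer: 10249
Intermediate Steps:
z(w) = -1/12
N(I, v) = 1 (N(I, v) = 1/1 = 1)
X = -6 (X = (25 - 1*43)/3 = (25 - 43)/3 = (1/3)*(-18) = -6)
a = -1708 (a = -4 + 142/(-1/12) = -4 + 142*(-12) = -4 - 1704 = -1708)
X*a + N(0, 12) = -6*(-1708) + 1 = 10248 + 1 = 10249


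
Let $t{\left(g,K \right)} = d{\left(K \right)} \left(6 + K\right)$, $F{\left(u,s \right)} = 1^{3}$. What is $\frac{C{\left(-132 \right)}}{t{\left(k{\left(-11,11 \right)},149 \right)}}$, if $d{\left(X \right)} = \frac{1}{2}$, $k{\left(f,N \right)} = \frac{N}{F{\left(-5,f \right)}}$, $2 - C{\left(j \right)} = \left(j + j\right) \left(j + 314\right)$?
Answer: $620$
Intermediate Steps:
$F{\left(u,s \right)} = 1$
$C{\left(j \right)} = 2 - 2 j \left(314 + j\right)$ ($C{\left(j \right)} = 2 - \left(j + j\right) \left(j + 314\right) = 2 - 2 j \left(314 + j\right)$)
$k{\left(f,N \right)} = N$ ($k{\left(f,N \right)} = \frac{N}{1} = N 1 = N$)
$d{\left(X \right)} = \frac{1}{2}$
$t{\left(g,K \right)} = 3 + \frac{K}{2}$ ($t{\left(g,K \right)} = \frac{6 + K}{2} = 3 + \frac{K}{2}$)
$\frac{C{\left(-132 \right)}}{t{\left(k{\left(-11,11 \right)},149 \right)}} = \frac{2 - -82896 - 2 \left(-132\right)^{2}}{3 + \frac{1}{2} \cdot 149} = \frac{2 + 82896 - 34848}{3 + \frac{149}{2}} = \frac{2 + 82896 - 34848}{\frac{155}{2}} = 48050 \cdot \frac{2}{155} = 620$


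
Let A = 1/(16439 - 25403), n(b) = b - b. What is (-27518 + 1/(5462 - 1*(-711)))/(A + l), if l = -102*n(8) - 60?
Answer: 1522702246932/3320092493 ≈ 458.63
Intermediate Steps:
n(b) = 0
A = -1/8964 (A = 1/(-8964) = -1/8964 ≈ -0.00011156)
l = -60 (l = -102*0 - 60 = 0 - 60 = -60)
(-27518 + 1/(5462 - 1*(-711)))/(A + l) = (-27518 + 1/(5462 - 1*(-711)))/(-1/8964 - 60) = (-27518 + 1/(5462 + 711))/(-537841/8964) = (-27518 + 1/6173)*(-8964/537841) = -169868613/6173*(-8964/537841) = 1522702246932/3320092493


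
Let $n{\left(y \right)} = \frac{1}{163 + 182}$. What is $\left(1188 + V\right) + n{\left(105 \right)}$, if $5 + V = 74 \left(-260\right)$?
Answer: $- \frac{6229664}{345} \approx -18057.0$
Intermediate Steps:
$n{\left(y \right)} = \frac{1}{345}$
$V = -19245$ ($V = -5 + 74 \left(-260\right) = -5 - 19240 = -19245$)
$\left(1188 + V\right) + n{\left(105 \right)} = \left(1188 - 19245\right) + \frac{1}{345} = -18057 + \frac{1}{345} = - \frac{6229664}{345}$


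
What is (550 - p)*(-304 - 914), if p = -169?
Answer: -875742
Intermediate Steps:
(550 - p)*(-304 - 914) = (550 - 1*(-169))*(-304 - 914) = (550 + 169)*(-1218) = 719*(-1218) = -875742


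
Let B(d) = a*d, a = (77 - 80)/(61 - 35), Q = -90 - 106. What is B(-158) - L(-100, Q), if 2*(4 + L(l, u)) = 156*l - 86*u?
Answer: -7875/13 ≈ -605.77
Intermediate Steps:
Q = -196
a = -3/26 ≈ -0.11538
L(l, u) = -4 - 43*u + 78*l (L(l, u) = -4 + (156*l - 86*u)/2 = -4 + (-86*u + 156*l)/2 = -4 + (-43*u + 78*l) = -4 - 43*u + 78*l)
B(d) = -3*d/26
B(-158) - L(-100, Q) = -3/26*(-158) - (-4 - 43*(-196) + 78*(-100)) = 237/13 - (-4 + 8428 - 7800) = 237/13 - 1*624 = 237/13 - 624 = -7875/13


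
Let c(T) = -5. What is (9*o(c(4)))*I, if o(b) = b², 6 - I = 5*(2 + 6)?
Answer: -7650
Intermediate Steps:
I = -34 (I = 6 - 5*(2 + 6) = 6 - 5*8 = 6 - 1*40 = 6 - 40 = -34)
(9*o(c(4)))*I = (9*(-5)²)*(-34) = (9*25)*(-34) = 225*(-34) = -7650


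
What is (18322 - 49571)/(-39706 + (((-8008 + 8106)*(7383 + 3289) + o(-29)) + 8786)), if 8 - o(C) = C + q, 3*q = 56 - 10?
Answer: -93747/3044873 ≈ -0.030788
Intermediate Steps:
q = 46/3 (q = (56 - 10)/3 = (⅓)*46 = 46/3 ≈ 15.333)
o(C) = -22/3 - C (o(C) = 8 - (C + 46/3) = 8 - (46/3 + C) = 8 + (-46/3 - C) = -22/3 - C)
(18322 - 49571)/(-39706 + (((-8008 + 8106)*(7383 + 3289) + o(-29)) + 8786)) = (18322 - 49571)/(-39706 + (((-8008 + 8106)*(7383 + 3289) + (-22/3 - 1*(-29))) + 8786)) = -31249/(-39706 + ((98*10672 + (-22/3 + 29)) + 8786)) = -31249/(-39706 + ((1045856 + 65/3) + 8786)) = -31249/(-39706 + (3137633/3 + 8786)) = -31249/(-39706 + 3163991/3) = -31249/3044873/3 = -31249*3/3044873 = -93747/3044873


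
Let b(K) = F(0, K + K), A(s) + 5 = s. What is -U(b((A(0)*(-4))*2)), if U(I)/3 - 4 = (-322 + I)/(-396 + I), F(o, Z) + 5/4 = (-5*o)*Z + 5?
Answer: -7549/523 ≈ -14.434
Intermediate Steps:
A(s) = -5 + s
F(o, Z) = 15/4 - 5*Z*o (F(o, Z) = -5/4 + ((-5*o)*Z + 5) = -5/4 + (-5*Z*o + 5) = -5/4 + (5 - 5*Z*o) = 15/4 - 5*Z*o)
b(K) = 15/4 (b(K) = 15/4 - 5*(K + K)*0 = 15/4 - 5*2*K*0 = 15/4 + 0 = 15/4)
U(I) = 12 + 3*(-322 + I)/(-396 + I) (U(I) = 12 + 3*((-322 + I)/(-396 + I)) = 12 + 3*(-322 + I)/(-396 + I))
-U(b((A(0)*(-4))*2)) = -3*(-1906 + 5*(15/4))/(-396 + 15/4) = -3*(-1906 + 75/4)/(-1569/4) = -3*(-4)*(-7549)/(1569*4) = -1*7549/523 = -7549/523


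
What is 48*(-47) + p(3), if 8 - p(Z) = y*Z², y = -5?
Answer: -2203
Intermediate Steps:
p(Z) = 8 + 5*Z² (p(Z) = 8 - (-5)*Z² = 8 + 5*Z²)
48*(-47) + p(3) = 48*(-47) + (8 + 5*3²) = -2256 + (8 + 5*9) = -2256 + (8 + 45) = -2256 + 53 = -2203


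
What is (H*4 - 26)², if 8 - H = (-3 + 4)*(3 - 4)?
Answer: 100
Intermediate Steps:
H = 9 (H = 8 - (-3 + 4)*(3 - 4) = 8 - (-1) = 8 - 1*(-1) = 8 + 1 = 9)
(H*4 - 26)² = (9*4 - 26)² = (36 - 26)² = 10² = 100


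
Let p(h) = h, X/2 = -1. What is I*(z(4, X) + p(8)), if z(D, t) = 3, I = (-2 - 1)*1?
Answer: -33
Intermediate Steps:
I = -3 (I = -3*1 = -3)
X = -2 (X = 2*(-1) = -2)
I*(z(4, X) + p(8)) = -3*(3 + 8) = -3*11 = -33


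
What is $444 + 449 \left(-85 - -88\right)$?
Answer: $1791$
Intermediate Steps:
$444 + 449 \left(-85 - -88\right) = 444 + 449 \left(-85 + 88\right) = 444 + 449 \cdot 3 = 444 + 1347 = 1791$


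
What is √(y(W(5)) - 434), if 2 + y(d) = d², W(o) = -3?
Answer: I*√427 ≈ 20.664*I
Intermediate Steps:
y(d) = -2 + d²
√(y(W(5)) - 434) = √((-2 + (-3)²) - 434) = √((-2 + 9) - 434) = √(7 - 434) = √(-427) = I*√427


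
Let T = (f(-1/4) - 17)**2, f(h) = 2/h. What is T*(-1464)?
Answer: -915000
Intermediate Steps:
T = 625 (T = (2/((-1/4)) - 17)**2 = (2/((-1*1/4)) - 17)**2 = (2/(-1/4) - 17)**2 = (2*(-4) - 17)**2 = (-8 - 17)**2 = (-25)**2 = 625)
T*(-1464) = 625*(-1464) = -915000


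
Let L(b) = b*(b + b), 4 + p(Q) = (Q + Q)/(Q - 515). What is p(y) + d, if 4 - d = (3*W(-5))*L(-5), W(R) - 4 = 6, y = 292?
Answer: -335084/223 ≈ -1502.6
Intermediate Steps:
W(R) = 10 (W(R) = 4 + 6 = 10)
p(Q) = -4 + 2*Q/(-515 + Q) (p(Q) = -4 + (Q + Q)/(Q - 515) = -4 + (2*Q)/(-515 + Q) = -4 + 2*Q/(-515 + Q))
L(b) = 2*b² (L(b) = b*(2*b) = 2*b²)
d = -1496 (d = 4 - 3*10*2*(-5)² = 4 - 30*2*25 = 4 - 30*50 = 4 - 1*1500 = 4 - 1500 = -1496)
p(y) + d = 2*(1030 - 1*292)/(-515 + 292) - 1496 = 2*(1030 - 292)/(-223) - 1496 = 2*(-1/223)*738 - 1496 = -1476/223 - 1496 = -335084/223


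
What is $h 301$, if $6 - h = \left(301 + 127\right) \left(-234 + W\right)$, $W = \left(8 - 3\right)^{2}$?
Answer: $26926858$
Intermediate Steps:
$W = 25$ ($W = 5^{2} = 25$)
$h = 89458$ ($h = 6 - \left(301 + 127\right) \left(-234 + 25\right) = 6 - 428 \left(-209\right) = 6 - -89452 = 6 + 89452 = 89458$)
$h 301 = 89458 \cdot 301 = 26926858$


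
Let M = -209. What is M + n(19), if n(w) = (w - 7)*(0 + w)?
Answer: 19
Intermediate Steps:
n(w) = w*(-7 + w) (n(w) = (-7 + w)*w = w*(-7 + w))
M + n(19) = -209 + 19*(-7 + 19) = -209 + 19*12 = -209 + 228 = 19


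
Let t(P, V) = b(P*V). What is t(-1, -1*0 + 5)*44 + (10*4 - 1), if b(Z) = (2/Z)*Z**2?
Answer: -401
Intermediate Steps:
b(Z) = 2*Z
t(P, V) = 2*P*V (t(P, V) = 2*(P*V) = 2*P*V)
t(-1, -1*0 + 5)*44 + (10*4 - 1) = (2*(-1)*(-1*0 + 5))*44 + (10*4 - 1) = (2*(-1)*(0 + 5))*44 + (40 - 1) = (2*(-1)*5)*44 + 39 = -10*44 + 39 = -440 + 39 = -401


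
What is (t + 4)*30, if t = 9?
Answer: 390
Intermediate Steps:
(t + 4)*30 = (9 + 4)*30 = 13*30 = 390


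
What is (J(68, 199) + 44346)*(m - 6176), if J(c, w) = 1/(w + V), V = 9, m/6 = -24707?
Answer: -712173422521/104 ≈ -6.8478e+9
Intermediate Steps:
m = -148242 (m = 6*(-24707) = -148242)
J(c, w) = 1/(9 + w) (J(c, w) = 1/(w + 9) = 1/(9 + w))
(J(68, 199) + 44346)*(m - 6176) = (1/(9 + 199) + 44346)*(-148242 - 6176) = (1/208 + 44346)*(-154418) = (9223969/208)*(-154418) = -712173422521/104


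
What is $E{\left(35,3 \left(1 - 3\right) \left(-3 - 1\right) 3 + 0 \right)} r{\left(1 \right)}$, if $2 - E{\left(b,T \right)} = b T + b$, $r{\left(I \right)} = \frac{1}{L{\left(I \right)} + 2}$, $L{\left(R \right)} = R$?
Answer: $-851$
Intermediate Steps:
$r{\left(I \right)} = \frac{1}{2 + I}$ ($r{\left(I \right)} = \frac{1}{I + 2} = \frac{1}{2 + I}$)
$E{\left(b,T \right)} = 2 - b - T b$ ($E{\left(b,T \right)} = 2 - \left(b T + b\right) = 2 - \left(T b + b\right) = 2 - \left(b + T b\right) = 2 - b - T b$)
$E{\left(35,3 \left(1 - 3\right) \left(-3 - 1\right) 3 + 0 \right)} r{\left(1 \right)} = \frac{2 - 35 - \left(3 \left(1 - 3\right) \left(-3 - 1\right) 3 + 0\right) 35}{2 + 1} = \frac{2 - 35 - \left(3 \left(-2\right) \left(-4\right) 3 + 0\right) 35}{3} = \left(2 - 35 - \left(3 \cdot 8 \cdot 3 + 0\right) 35\right) \frac{1}{3} = \left(2 - 35 - \left(3 \cdot 24 + 0\right) 35\right) \frac{1}{3} = \left(2 - 35 - \left(72 + 0\right) 35\right) \frac{1}{3} = \left(2 - 35 - 72 \cdot 35\right) \frac{1}{3} = \left(2 - 35 - 2520\right) \frac{1}{3} = \left(-2553\right) \frac{1}{3} = -851$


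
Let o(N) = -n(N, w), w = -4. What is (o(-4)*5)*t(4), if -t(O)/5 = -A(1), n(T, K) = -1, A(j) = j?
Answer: 25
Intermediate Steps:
t(O) = 5 (t(O) = -(-5) = -5*(-1) = 5)
o(N) = 1 (o(N) = -1*(-1) = 1)
(o(-4)*5)*t(4) = (1*5)*5 = 5*5 = 25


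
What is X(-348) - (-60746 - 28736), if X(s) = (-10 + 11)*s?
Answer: 89134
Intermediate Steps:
X(s) = s (X(s) = 1*s = s)
X(-348) - (-60746 - 28736) = -348 - (-60746 - 28736) = -348 - 1*(-89482) = -348 + 89482 = 89134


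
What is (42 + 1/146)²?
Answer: 37613689/21316 ≈ 1764.6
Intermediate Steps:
(42 + 1/146)² = (6133/146)² = 37613689/21316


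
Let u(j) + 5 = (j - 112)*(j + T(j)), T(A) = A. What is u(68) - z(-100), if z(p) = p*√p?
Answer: -5989 + 1000*I ≈ -5989.0 + 1000.0*I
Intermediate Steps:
z(p) = p^(3/2)
u(j) = -5 + 2*j*(-112 + j) (u(j) = -5 + (j - 112)*(j + j) = -5 + (-112 + j)*(2*j) = -5 + 2*j*(-112 + j))
u(68) - z(-100) = (-5 - 224*68 + 2*68²) - (-100)^(3/2) = (-5 - 15232 + 2*4624) - (-1000)*I = (-5 - 15232 + 9248) + 1000*I = -5989 + 1000*I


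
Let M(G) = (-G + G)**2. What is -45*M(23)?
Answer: 0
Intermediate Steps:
M(G) = 0 (M(G) = 0**2 = 0)
-45*M(23) = -45*0 = 0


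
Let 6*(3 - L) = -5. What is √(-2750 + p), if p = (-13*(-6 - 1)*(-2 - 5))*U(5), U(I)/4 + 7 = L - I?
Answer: 4*√10158/3 ≈ 134.38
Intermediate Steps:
L = 23/6 (L = 3 - ⅙*(-5) = 3 + ⅚ = 23/6 ≈ 3.8333)
U(I) = -38/3 - 4*I (U(I) = -28 + 4*(23/6 - I) = -28 + (46/3 - 4*I) = -38/3 - 4*I)
p = 62426/3 (p = (-13*(-6 - 1)*(-2 - 5))*(-38/3 - 4*5) = (-(-91)*(-7))*(-38/3 - 20) = -13*49*(-98/3) = -637*(-98/3) = 62426/3 ≈ 20809.)
√(-2750 + p) = √(-2750 + 62426/3) = √(54176/3) = 4*√10158/3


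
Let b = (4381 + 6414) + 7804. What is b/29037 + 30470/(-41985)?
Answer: -6925225/81274563 ≈ -0.085208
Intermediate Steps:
b = 18599 (b = 10795 + 7804 = 18599)
b/29037 + 30470/(-41985) = 18599/29037 + 30470/(-41985) = 18599*(1/29037) + 30470*(-1/41985) = 18599/29037 - 6094/8397 = -6925225/81274563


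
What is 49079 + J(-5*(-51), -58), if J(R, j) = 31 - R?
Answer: 48855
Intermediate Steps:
49079 + J(-5*(-51), -58) = 49079 + (31 - (-5)*(-51)) = 49079 + (31 - 1*255) = 49079 + (31 - 255) = 49079 - 224 = 48855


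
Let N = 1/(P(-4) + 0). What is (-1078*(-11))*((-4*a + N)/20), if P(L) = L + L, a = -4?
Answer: 752983/80 ≈ 9412.3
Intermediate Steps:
P(L) = 2*L
N = -⅛ (N = 1/(2*(-4) + 0) = 1/(-8 + 0) = 1/(-8) = -⅛ ≈ -0.12500)
(-1078*(-11))*((-4*a + N)/20) = (-1078*(-11))*((-4*(-4) - ⅛)/20) = 11858*((16 - ⅛)*(1/20)) = 11858*((127/8)*(1/20)) = 11858*(127/160) = 752983/80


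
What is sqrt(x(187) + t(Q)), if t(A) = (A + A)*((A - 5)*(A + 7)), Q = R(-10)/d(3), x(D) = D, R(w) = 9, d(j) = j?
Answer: sqrt(67) ≈ 8.1853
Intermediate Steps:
Q = 3 (Q = 9/3 = 9*(1/3) = 3)
t(A) = 2*A*(-5 + A)*(7 + A) (t(A) = (2*A)*((-5 + A)*(7 + A)) = 2*A*(-5 + A)*(7 + A))
sqrt(x(187) + t(Q)) = sqrt(187 + 2*3*(-35 + 3**2 + 2*3)) = sqrt(187 + 2*3*(-35 + 9 + 6)) = sqrt(187 + 2*3*(-20)) = sqrt(187 - 120) = sqrt(67)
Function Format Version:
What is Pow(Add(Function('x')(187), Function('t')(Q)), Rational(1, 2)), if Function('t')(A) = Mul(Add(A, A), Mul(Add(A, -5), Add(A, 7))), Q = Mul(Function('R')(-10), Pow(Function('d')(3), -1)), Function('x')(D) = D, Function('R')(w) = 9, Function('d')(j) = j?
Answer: Pow(67, Rational(1, 2)) ≈ 8.1853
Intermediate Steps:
Q = 3 (Q = Mul(9, Pow(3, -1)) = Mul(9, Rational(1, 3)) = 3)
Function('t')(A) = Mul(2, A, Add(-5, A), Add(7, A)) (Function('t')(A) = Mul(Mul(2, A), Mul(Add(-5, A), Add(7, A))) = Mul(2, A, Add(-5, A), Add(7, A)))
Pow(Add(Function('x')(187), Function('t')(Q)), Rational(1, 2)) = Pow(Add(187, Mul(2, 3, Add(-35, Pow(3, 2), Mul(2, 3)))), Rational(1, 2)) = Pow(Add(187, Mul(2, 3, Add(-35, 9, 6))), Rational(1, 2)) = Pow(Add(187, Mul(2, 3, -20)), Rational(1, 2)) = Pow(Add(187, -120), Rational(1, 2)) = Pow(67, Rational(1, 2))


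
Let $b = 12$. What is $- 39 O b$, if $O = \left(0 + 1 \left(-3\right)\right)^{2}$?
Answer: $-4212$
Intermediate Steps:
$O = 9$ ($O = \left(0 - 3\right)^{2} = \left(-3\right)^{2} = 9$)
$- 39 O b = \left(-39\right) 9 \cdot 12 = \left(-351\right) 12 = -4212$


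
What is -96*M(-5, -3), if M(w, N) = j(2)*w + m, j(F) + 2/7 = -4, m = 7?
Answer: -19104/7 ≈ -2729.1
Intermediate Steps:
j(F) = -30/7 (j(F) = -2/7 - 4 = -30/7)
M(w, N) = 7 - 30*w/7 (M(w, N) = -30*w/7 + 7 = 7 - 30*w/7)
-96*M(-5, -3) = -96*(7 - 30/7*(-5)) = -96*(7 + 150/7) = -96*199/7 = -19104/7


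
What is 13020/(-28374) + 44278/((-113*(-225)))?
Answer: 154218412/120234825 ≈ 1.2826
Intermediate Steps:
13020/(-28374) + 44278/((-113*(-225))) = 13020*(-1/28374) + 44278/25425 = -2170/4729 + 44278*(1/25425) = -2170/4729 + 44278/25425 = 154218412/120234825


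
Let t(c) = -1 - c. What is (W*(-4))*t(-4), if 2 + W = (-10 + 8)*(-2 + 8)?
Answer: 168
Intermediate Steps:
W = -14 (W = -2 + (-10 + 8)*(-2 + 8) = -2 - 2*6 = -2 - 12 = -14)
(W*(-4))*t(-4) = (-14*(-4))*(-1 - 1*(-4)) = 56*(-1 + 4) = 56*3 = 168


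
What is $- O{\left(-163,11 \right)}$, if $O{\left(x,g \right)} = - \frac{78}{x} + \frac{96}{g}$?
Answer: $- \frac{16506}{1793} \approx -9.2058$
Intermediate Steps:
$- O{\left(-163,11 \right)} = - (- \frac{78}{-163} + \frac{96}{11}) = - (\left(-78\right) \left(- \frac{1}{163}\right) + 96 \cdot \frac{1}{11}) = - (\frac{78}{163} + \frac{96}{11}) = \left(-1\right) \frac{16506}{1793} = - \frac{16506}{1793}$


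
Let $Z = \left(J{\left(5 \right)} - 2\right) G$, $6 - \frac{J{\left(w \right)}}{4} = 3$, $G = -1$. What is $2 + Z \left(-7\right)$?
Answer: $72$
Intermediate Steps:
$J{\left(w \right)} = 12$ ($J{\left(w \right)} = 24 - 12 = 12$)
$Z = -10$ ($Z = \left(12 - 2\right) \left(-1\right) = 10 \left(-1\right) = -10$)
$2 + Z \left(-7\right) = 2 - -70 = 2 + 70 = 72$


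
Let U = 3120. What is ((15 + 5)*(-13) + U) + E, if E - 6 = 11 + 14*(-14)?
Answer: 2681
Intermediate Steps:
E = -179 (E = 6 + (11 + 14*(-14)) = 6 + (11 - 196) = 6 - 185 = -179)
((15 + 5)*(-13) + U) + E = ((15 + 5)*(-13) + 3120) - 179 = (20*(-13) + 3120) - 179 = (-260 + 3120) - 179 = 2860 - 179 = 2681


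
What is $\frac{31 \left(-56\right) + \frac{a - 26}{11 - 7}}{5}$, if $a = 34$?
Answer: $- \frac{1734}{5} \approx -346.8$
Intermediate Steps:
$\frac{31 \left(-56\right) + \frac{a - 26}{11 - 7}}{5} = \frac{31 \left(-56\right) + \frac{34 - 26}{11 - 7}}{5} = \left(-1736 + \frac{8}{4}\right) \frac{1}{5} = \left(-1736 + 8 \cdot \frac{1}{4}\right) \frac{1}{5} = \left(-1736 + 2\right) \frac{1}{5} = \left(-1734\right) \frac{1}{5} = - \frac{1734}{5}$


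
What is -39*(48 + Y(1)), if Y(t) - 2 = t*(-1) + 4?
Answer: -2067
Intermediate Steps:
Y(t) = 6 - t (Y(t) = 2 + (t*(-1) + 4) = 2 + (-t + 4) = 2 + (4 - t) = 6 - t)
-39*(48 + Y(1)) = -39*(48 + (6 - 1*1)) = -39*(48 + (6 - 1)) = -39*(48 + 5) = -39*53 = -2067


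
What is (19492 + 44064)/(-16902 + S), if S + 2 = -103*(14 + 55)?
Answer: -63556/24011 ≈ -2.6470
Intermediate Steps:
S = -7109 (S = -2 - 103*(14 + 55) = -2 - 103*69 = -2 - 7107 = -7109)
(19492 + 44064)/(-16902 + S) = (19492 + 44064)/(-16902 - 7109) = 63556/(-24011) = 63556*(-1/24011) = -63556/24011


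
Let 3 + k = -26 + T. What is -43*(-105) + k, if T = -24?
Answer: 4462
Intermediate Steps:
k = -53 (k = -3 + (-26 - 24) = -3 - 50 = -53)
-43*(-105) + k = -43*(-105) - 53 = 4515 - 53 = 4462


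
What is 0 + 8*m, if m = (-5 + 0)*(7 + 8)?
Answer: -600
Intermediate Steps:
m = -75 (m = -5*15 = -75)
0 + 8*m = 0 + 8*(-75) = 0 - 600 = -600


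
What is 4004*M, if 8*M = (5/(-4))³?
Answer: -125125/128 ≈ -977.54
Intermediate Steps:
M = -125/512 (M = (5/(-4))³/8 = (5*(-¼))³/8 = (-5/4)³/8 = (⅛)*(-125/64) = -125/512 ≈ -0.24414)
4004*M = 4004*(-125/512) = -125125/128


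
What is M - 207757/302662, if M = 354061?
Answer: 107160602625/302662 ≈ 3.5406e+5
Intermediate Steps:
M - 207757/302662 = 354061 - 207757/302662 = 107160602625/302662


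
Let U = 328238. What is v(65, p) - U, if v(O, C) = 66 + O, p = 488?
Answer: -328107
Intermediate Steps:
v(65, p) - U = (66 + 65) - 1*328238 = 131 - 328238 = -328107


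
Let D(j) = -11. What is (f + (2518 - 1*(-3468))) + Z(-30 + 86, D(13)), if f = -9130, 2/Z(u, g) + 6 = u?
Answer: -78599/25 ≈ -3144.0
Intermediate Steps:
Z(u, g) = 2/(-6 + u)
(f + (2518 - 1*(-3468))) + Z(-30 + 86, D(13)) = (-9130 + (2518 - 1*(-3468))) + 2/(-6 + (-30 + 86)) = (-9130 + (2518 + 3468)) + 2/(-6 + 56) = (-9130 + 5986) + 2/50 = -3144 + 2*(1/50) = -3144 + 1/25 = -78599/25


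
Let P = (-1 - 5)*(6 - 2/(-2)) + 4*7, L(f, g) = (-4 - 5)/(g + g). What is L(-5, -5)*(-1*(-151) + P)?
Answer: 1233/10 ≈ 123.30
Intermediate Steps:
L(f, g) = -9/(2*g) (L(f, g) = -9*1/(2*g) = -9/(2*g))
P = -14 (P = -6*(6 - 2*(-½)) + 28 = -6*(6 + 1) + 28 = -6*7 + 28 = -42 + 28 = -14)
L(-5, -5)*(-1*(-151) + P) = (-9/2/(-5))*(-1*(-151) - 14) = (-9/2*(-⅕))*(151 - 14) = (9/10)*137 = 1233/10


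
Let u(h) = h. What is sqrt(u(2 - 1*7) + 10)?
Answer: sqrt(5) ≈ 2.2361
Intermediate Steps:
sqrt(u(2 - 1*7) + 10) = sqrt((2 - 1*7) + 10) = sqrt((2 - 7) + 10) = sqrt(-5 + 10) = sqrt(5)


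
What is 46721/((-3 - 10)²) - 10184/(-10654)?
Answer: 249743315/900263 ≈ 277.41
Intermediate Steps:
46721/((-3 - 10)²) - 10184/(-10654) = 46721/((-13)²) - 10184*(-1/10654) = 46721/169 + 5092/5327 = 249743315/900263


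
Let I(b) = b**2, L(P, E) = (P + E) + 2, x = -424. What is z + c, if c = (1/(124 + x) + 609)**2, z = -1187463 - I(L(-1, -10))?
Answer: -73500035399/90000 ≈ -8.1667e+5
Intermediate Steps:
L(P, E) = 2 + E + P (L(P, E) = (E + P) + 2 = 2 + E + P)
z = -1187544 (z = -1187463 - (2 - 10 - 1)**2 = -1187463 - 1*(-9)**2 = -1187463 - 1*81 = -1187463 - 81 = -1187544)
c = 33378924601/90000 (c = (1/(124 - 424) + 609)**2 = (1/(-300) + 609)**2 = (-1/300 + 609)**2 = (182699/300)**2 = 33378924601/90000 ≈ 3.7088e+5)
z + c = -1187544 + 33378924601/90000 = -73500035399/90000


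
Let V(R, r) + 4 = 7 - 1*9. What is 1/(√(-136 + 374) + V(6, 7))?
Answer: 3/101 + √238/202 ≈ 0.10608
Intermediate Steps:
V(R, r) = -6 (V(R, r) = -4 + (7 - 1*9) = -4 + (7 - 9) = -4 - 2 = -6)
1/(√(-136 + 374) + V(6, 7)) = 1/(√(-136 + 374) - 6) = 1/(√238 - 6) = 1/(-6 + √238)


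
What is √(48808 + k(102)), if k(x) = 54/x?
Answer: √14105665/17 ≈ 220.93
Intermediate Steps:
√(48808 + k(102)) = √(48808 + 54/102) = √(48808 + 54*(1/102)) = √(48808 + 9/17) = √(829745/17) = √14105665/17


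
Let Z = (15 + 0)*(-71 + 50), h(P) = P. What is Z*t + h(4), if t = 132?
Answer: -41576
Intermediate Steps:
Z = -315 (Z = 15*(-21) = -315)
Z*t + h(4) = -315*132 + 4 = -41580 + 4 = -41576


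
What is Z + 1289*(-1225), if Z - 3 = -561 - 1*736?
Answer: -1580319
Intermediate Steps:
Z = -1294 (Z = 3 + (-561 - 1*736) = 3 + (-561 - 736) = 3 - 1297 = -1294)
Z + 1289*(-1225) = -1294 + 1289*(-1225) = -1294 - 1579025 = -1580319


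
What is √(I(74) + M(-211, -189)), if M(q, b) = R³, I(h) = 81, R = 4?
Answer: √145 ≈ 12.042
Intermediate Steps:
M(q, b) = 64 (M(q, b) = 4³ = 64)
√(I(74) + M(-211, -189)) = √(81 + 64) = √145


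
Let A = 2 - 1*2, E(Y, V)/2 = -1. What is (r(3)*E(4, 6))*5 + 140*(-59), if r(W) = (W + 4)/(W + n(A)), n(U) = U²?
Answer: -24850/3 ≈ -8283.3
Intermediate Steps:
E(Y, V) = -2 (E(Y, V) = 2*(-1) = -2)
A = 0 (A = 2 - 2 = 0)
r(W) = (4 + W)/W (r(W) = (W + 4)/(W + 0²) = (4 + W)/(W + 0) = (4 + W)/W)
(r(3)*E(4, 6))*5 + 140*(-59) = (((4 + 3)/3)*(-2))*5 + 140*(-59) = (((⅓)*7)*(-2))*5 - 8260 = ((7/3)*(-2))*5 - 8260 = -14/3*5 - 8260 = -70/3 - 8260 = -24850/3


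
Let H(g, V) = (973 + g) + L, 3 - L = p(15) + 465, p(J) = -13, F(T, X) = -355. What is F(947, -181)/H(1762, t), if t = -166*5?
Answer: -355/2286 ≈ -0.15529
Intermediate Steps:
t = -830
L = -449 (L = 3 - (-13 + 465) = 3 - 1*452 = 3 - 452 = -449)
H(g, V) = 524 + g (H(g, V) = (973 + g) - 449 = 524 + g)
F(947, -181)/H(1762, t) = -355/(524 + 1762) = -355/2286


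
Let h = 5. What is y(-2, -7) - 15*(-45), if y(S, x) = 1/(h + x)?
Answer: 1349/2 ≈ 674.50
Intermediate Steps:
y(S, x) = 1/(5 + x)
y(-2, -7) - 15*(-45) = 1/(5 - 7) - 15*(-45) = 1/(-2) + 675 = -1/2 + 675 = 1349/2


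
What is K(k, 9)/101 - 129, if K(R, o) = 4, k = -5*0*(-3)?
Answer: -13025/101 ≈ -128.96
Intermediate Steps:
k = 0 (k = 0*(-3) = 0)
K(k, 9)/101 - 129 = 4/101 - 129 = -13025/101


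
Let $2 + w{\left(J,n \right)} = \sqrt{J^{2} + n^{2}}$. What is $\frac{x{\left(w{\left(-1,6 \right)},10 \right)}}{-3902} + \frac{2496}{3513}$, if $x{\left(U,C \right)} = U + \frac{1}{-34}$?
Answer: $\frac{110460575}{155354228} - \frac{\sqrt{37}}{3902} \approx 0.70947$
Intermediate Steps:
$w{\left(J,n \right)} = -2 + \sqrt{J^{2} + n^{2}}$
$x{\left(U,C \right)} = - \frac{1}{34} + U$ ($x{\left(U,C \right)} = U - \frac{1}{34} = - \frac{1}{34} + U$)
$\frac{x{\left(w{\left(-1,6 \right)},10 \right)}}{-3902} + \frac{2496}{3513} = \frac{- \frac{1}{34} - \left(2 - \sqrt{\left(-1\right)^{2} + 6^{2}}\right)}{-3902} + \frac{2496}{3513} = \left(- \frac{1}{34} - \left(2 - \sqrt{1 + 36}\right)\right) \left(- \frac{1}{3902}\right) + 2496 \cdot \frac{1}{3513} = \left(- \frac{1}{34} - \left(2 - \sqrt{37}\right)\right) \left(- \frac{1}{3902}\right) + \frac{832}{1171} = \left(- \frac{69}{34} + \sqrt{37}\right) \left(- \frac{1}{3902}\right) + \frac{832}{1171} = \left(\frac{69}{132668} - \frac{\sqrt{37}}{3902}\right) + \frac{832}{1171} = \frac{110460575}{155354228} - \frac{\sqrt{37}}{3902}$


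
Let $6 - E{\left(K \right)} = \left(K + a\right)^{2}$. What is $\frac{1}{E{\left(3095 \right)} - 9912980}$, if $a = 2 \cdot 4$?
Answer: $- \frac{1}{19541583} \approx -5.1173 \cdot 10^{-8}$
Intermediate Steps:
$a = 8$
$E{\left(K \right)} = 6 - \left(8 + K\right)^{2}$ ($E{\left(K \right)} = 6 - \left(K + 8\right)^{2} = 6 - \left(8 + K\right)^{2}$)
$\frac{1}{E{\left(3095 \right)} - 9912980} = \frac{1}{\left(6 - \left(8 + 3095\right)^{2}\right) - 9912980} = \frac{1}{\left(6 - 3103^{2}\right) - 9912980} = \frac{1}{\left(6 - 9628609\right) - 9912980} = \frac{1}{-9628603 - 9912980} = \frac{1}{-19541583} = - \frac{1}{19541583}$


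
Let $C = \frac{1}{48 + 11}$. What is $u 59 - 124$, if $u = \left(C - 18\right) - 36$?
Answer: $-3309$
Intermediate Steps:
$C = \frac{1}{59} \approx 0.016949$
$u = - \frac{3185}{59}$ ($u = \left(\frac{1}{59} - 18\right) - 36 = - \frac{1061}{59} - 36 = - \frac{3185}{59} \approx -53.983$)
$u 59 - 124 = \left(- \frac{3185}{59}\right) 59 - 124 = -3185 - 124 = -3309$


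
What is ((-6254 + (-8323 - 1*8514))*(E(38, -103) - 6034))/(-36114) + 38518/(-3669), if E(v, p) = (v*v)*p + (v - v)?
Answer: -2185550433061/22083711 ≈ -98967.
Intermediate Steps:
E(v, p) = p*v**2 (E(v, p) = v**2*p + 0 = p*v**2 + 0 = p*v**2)
((-6254 + (-8323 - 1*8514))*(E(38, -103) - 6034))/(-36114) + 38518/(-3669) = ((-6254 + (-8323 - 1*8514))*(-103*38**2 - 6034))/(-36114) + 38518/(-3669) = ((-6254 + (-8323 - 8514))*(-103*1444 - 6034))*(-1/36114) + 38518*(-1/3669) = ((-6254 - 16837)*(-148732 - 6034))*(-1/36114) - 38518/3669 = -23091*(-154766)*(-1/36114) - 38518/3669 = 3573701706*(-1/36114) - 38518/3669 = -595616951/6019 - 38518/3669 = -2185550433061/22083711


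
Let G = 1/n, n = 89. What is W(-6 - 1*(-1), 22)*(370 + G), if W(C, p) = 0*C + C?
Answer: -164655/89 ≈ -1850.1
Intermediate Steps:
W(C, p) = C (W(C, p) = 0 + C = C)
G = 1/89 ≈ 0.011236
W(-6 - 1*(-1), 22)*(370 + G) = (-6 - 1*(-1))*(370 + 1/89) = (-6 + 1)*(32931/89) = -5*32931/89 = -164655/89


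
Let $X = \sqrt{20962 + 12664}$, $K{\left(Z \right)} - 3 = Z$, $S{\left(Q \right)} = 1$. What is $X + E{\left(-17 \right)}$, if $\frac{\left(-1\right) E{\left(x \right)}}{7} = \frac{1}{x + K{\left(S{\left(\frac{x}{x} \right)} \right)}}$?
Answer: $\frac{7}{13} + \sqrt{33626} \approx 183.91$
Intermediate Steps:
$K{\left(Z \right)} = 3 + Z$
$X = \sqrt{33626} \approx 183.37$
$E{\left(x \right)} = - \frac{7}{4 + x}$ ($E{\left(x \right)} = - \frac{7}{x + \left(3 + 1\right)} = - \frac{7}{x + 4} = - \frac{7}{4 + x}$)
$X + E{\left(-17 \right)} = \sqrt{33626} - \frac{7}{4 - 17} = \sqrt{33626} - \frac{7}{-13} = \sqrt{33626} - - \frac{7}{13} = \sqrt{33626} + \frac{7}{13} = \frac{7}{13} + \sqrt{33626}$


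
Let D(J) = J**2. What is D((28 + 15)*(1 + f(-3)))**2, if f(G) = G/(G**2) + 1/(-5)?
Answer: 8208541201/50625 ≈ 1.6214e+5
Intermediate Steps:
f(G) = -1/5 + 1/G (f(G) = G/G**2 + 1*(-1/5) = 1/G - 1/5 = -1/5 + 1/G)
D((28 + 15)*(1 + f(-3)))**2 = (((28 + 15)*(1 + (1/5)*(5 - 1*(-3))/(-3)))**2)**2 = ((43*(1 + (1/5)*(-1/3)*(5 + 3)))**2)**2 = ((43*(1 + (1/5)*(-1/3)*8))**2)**2 = ((43*(1 - 8/15))**2)**2 = ((43*(7/15))**2)**2 = ((301/15)**2)**2 = (90601/225)**2 = 8208541201/50625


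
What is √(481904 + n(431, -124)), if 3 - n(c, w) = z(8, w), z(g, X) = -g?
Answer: 7*√9835 ≈ 694.20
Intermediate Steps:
n(c, w) = 11 (n(c, w) = 3 - (-1)*8 = 3 - 1*(-8) = 3 + 8 = 11)
√(481904 + n(431, -124)) = √(481904 + 11) = √481915 = 7*√9835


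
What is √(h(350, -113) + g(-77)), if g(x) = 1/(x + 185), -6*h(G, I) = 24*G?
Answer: I*√453597/18 ≈ 37.416*I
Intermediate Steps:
h(G, I) = -4*G
g(x) = 1/(185 + x)
√(h(350, -113) + g(-77)) = √(-4*350 + 1/(185 - 77)) = √(-1400 + 1/108) = √(-151199/108) = I*√453597/18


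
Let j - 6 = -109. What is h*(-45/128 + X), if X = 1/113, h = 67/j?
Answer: 332119/1489792 ≈ 0.22293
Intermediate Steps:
j = -103 (j = 6 - 109 = -103)
h = -67/103 (h = 67/(-103) = 67*(-1/103) = -67/103 ≈ -0.65049)
X = 1/113 ≈ 0.0088496
h*(-45/128 + X) = -67*(-45/128 + 1/113)/103 = -67/103*(-4957/14464) = 332119/1489792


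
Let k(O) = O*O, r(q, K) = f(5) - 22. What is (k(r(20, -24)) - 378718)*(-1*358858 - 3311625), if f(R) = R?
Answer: 1389017211207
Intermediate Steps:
r(q, K) = -17 (r(q, K) = 5 - 22 = -17)
k(O) = O²
(k(r(20, -24)) - 378718)*(-1*358858 - 3311625) = ((-17)² - 378718)*(-1*358858 - 3311625) = (289 - 378718)*(-358858 - 3311625) = -378429*(-3670483) = 1389017211207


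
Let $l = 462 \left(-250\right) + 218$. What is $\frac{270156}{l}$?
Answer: $- \frac{135078}{57641} \approx -2.3434$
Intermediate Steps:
$l = -115282$ ($l = -115500 + 218 = -115282$)
$\frac{270156}{l} = \frac{270156}{-115282} = 270156 \left(- \frac{1}{115282}\right) = - \frac{135078}{57641}$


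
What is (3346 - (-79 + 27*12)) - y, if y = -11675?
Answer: 14776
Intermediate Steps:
(3346 - (-79 + 27*12)) - y = (3346 - (-79 + 27*12)) - 1*(-11675) = (3346 - (-79 + 324)) + 11675 = (3346 - 1*245) + 11675 = (3346 - 245) + 11675 = 3101 + 11675 = 14776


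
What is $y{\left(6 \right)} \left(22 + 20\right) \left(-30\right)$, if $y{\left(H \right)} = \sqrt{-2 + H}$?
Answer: $-2520$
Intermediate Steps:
$y{\left(6 \right)} \left(22 + 20\right) \left(-30\right) = \sqrt{-2 + 6} \left(22 + 20\right) \left(-30\right) = \sqrt{4} \cdot 42 \left(-30\right) = 2 \cdot 42 \left(-30\right) = 84 \left(-30\right) = -2520$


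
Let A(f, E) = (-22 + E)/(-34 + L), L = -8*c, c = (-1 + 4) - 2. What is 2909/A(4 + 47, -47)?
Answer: 40726/23 ≈ 1770.7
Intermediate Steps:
c = 1 (c = 3 - 2 = 1)
L = -8 (L = -8*1 = -8)
A(f, E) = 11/21 - E/42 (A(f, E) = (-22 + E)/(-34 - 8) = (-22 + E)/(-42) = (-22 + E)*(-1/42) = 11/21 - E/42)
2909/A(4 + 47, -47) = 2909/(11/21 - 1/42*(-47)) = 2909/(11/21 + 47/42) = 2909/(23/14) = 2909*(14/23) = 40726/23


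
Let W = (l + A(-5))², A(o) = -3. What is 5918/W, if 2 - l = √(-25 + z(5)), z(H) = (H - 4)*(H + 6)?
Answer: 5918/(1 + I*√14)² ≈ -341.93 - 196.83*I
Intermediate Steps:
z(H) = (-4 + H)*(6 + H)
l = 2 - I*√14 (l = 2 - √(-25 + (-24 + 5² + 2*5)) = 2 - √(-25 + (-24 + 25 + 10)) = 2 - √(-25 + 11) = 2 - √(-14) = 2 - I*√14 ≈ 2.0 - 3.7417*I)
W = (-1 - I*√14)² (W = ((2 - I*√14) - 3)² = (-1 - I*√14)² ≈ -13.0 + 7.4833*I)
5918/W = 5918/((1 + I*√14)²) = 5918/(1 + I*√14)²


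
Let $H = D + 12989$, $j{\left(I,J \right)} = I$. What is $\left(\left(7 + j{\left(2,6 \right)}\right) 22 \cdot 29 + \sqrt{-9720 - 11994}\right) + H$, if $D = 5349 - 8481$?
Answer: $15599 + i \sqrt{21714} \approx 15599.0 + 147.36 i$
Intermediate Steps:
$D = -3132$ ($D = 5349 - 8481 = -3132$)
$H = 9857$ ($H = -3132 + 12989 = 9857$)
$\left(\left(7 + j{\left(2,6 \right)}\right) 22 \cdot 29 + \sqrt{-9720 - 11994}\right) + H = \left(\left(7 + 2\right) 22 \cdot 29 + \sqrt{-9720 - 11994}\right) + 9857 = \left(9 \cdot 22 \cdot 29 + \sqrt{-21714}\right) + 9857 = \left(198 \cdot 29 + i \sqrt{21714}\right) + 9857 = \left(5742 + i \sqrt{21714}\right) + 9857 = 15599 + i \sqrt{21714}$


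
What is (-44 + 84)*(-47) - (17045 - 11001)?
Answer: -7924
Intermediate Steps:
(-44 + 84)*(-47) - (17045 - 11001) = 40*(-47) - 1*6044 = -1880 - 6044 = -7924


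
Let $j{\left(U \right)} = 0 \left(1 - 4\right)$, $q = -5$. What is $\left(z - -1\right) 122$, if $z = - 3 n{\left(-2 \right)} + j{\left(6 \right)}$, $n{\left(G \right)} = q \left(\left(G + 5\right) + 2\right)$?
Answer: $9272$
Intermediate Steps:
$j{\left(U \right)} = 0$ ($j{\left(U \right)} = 0 \left(-3\right) = 0$)
$n{\left(G \right)} = -35 - 5 G$ ($n{\left(G \right)} = - 5 \left(\left(G + 5\right) + 2\right) = - 5 \left(\left(5 + G\right) + 2\right) = - 5 \left(7 + G\right) = -35 - 5 G$)
$z = 75$ ($z = - 3 \left(-35 - -10\right) + 0 = - 3 \left(-35 + 10\right) + 0 = \left(-3\right) \left(-25\right) + 0 = 75 + 0 = 75$)
$\left(z - -1\right) 122 = \left(75 - -1\right) 122 = \left(75 + 1\right) 122 = 76 \cdot 122 = 9272$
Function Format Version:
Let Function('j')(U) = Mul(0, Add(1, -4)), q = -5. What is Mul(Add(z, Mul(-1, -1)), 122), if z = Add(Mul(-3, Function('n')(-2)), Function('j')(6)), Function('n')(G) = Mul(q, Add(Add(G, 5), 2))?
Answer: 9272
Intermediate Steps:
Function('j')(U) = 0 (Function('j')(U) = Mul(0, -3) = 0)
Function('n')(G) = Add(-35, Mul(-5, G)) (Function('n')(G) = Mul(-5, Add(Add(G, 5), 2)) = Mul(-5, Add(Add(5, G), 2)) = Mul(-5, Add(7, G)) = Add(-35, Mul(-5, G)))
z = 75 (z = Add(Mul(-3, Add(-35, Mul(-5, -2))), 0) = Add(Mul(-3, Add(-35, 10)), 0) = Add(Mul(-3, -25), 0) = Add(75, 0) = 75)
Mul(Add(z, Mul(-1, -1)), 122) = Mul(Add(75, Mul(-1, -1)), 122) = Mul(Add(75, 1), 122) = Mul(76, 122) = 9272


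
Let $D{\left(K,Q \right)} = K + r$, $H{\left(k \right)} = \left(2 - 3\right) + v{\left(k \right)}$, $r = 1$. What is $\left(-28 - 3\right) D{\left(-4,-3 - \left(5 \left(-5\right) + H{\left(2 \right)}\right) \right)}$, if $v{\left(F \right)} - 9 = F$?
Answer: $93$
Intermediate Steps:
$v{\left(F \right)} = 9 + F$
$H{\left(k \right)} = 8 + k$ ($H{\left(k \right)} = \left(2 - 3\right) + \left(9 + k\right) = -1 + \left(9 + k\right) = 8 + k$)
$D{\left(K,Q \right)} = 1 + K$ ($D{\left(K,Q \right)} = K + 1 = 1 + K$)
$\left(-28 - 3\right) D{\left(-4,-3 - \left(5 \left(-5\right) + H{\left(2 \right)}\right) \right)} = \left(-28 - 3\right) \left(1 - 4\right) = \left(-31\right) \left(-3\right) = 93$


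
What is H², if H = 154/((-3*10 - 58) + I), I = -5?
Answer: 23716/8649 ≈ 2.7421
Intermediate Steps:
H = -154/93 (H = 154/((-3*10 - 58) - 5) = 154/((-30 - 58) - 5) = 154/(-88 - 5) = 154/(-93) = 154*(-1/93) = -154/93 ≈ -1.6559)
H² = (-154/93)² = 23716/8649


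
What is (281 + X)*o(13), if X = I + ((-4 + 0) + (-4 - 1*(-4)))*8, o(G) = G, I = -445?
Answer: -2548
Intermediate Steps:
X = -477 (X = -445 + ((-4 + 0) + (-4 - 1*(-4)))*8 = -445 + (-4 + (-4 + 4))*8 = -445 + (-4 + 0)*8 = -445 - 4*8 = -445 - 32 = -477)
(281 + X)*o(13) = (281 - 477)*13 = -196*13 = -2548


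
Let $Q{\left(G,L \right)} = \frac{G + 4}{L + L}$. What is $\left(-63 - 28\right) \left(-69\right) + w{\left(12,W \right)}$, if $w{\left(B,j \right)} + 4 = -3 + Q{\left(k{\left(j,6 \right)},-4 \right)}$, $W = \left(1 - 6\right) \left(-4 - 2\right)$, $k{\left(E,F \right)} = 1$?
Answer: $\frac{50171}{8} \approx 6271.4$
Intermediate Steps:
$Q{\left(G,L \right)} = \frac{4 + G}{2 L}$
$W = 30$ ($W = \left(-5\right) \left(-6\right) = 30$)
$w{\left(B,j \right)} = - \frac{61}{8}$ ($w{\left(B,j \right)} = -4 - \left(3 - \frac{4 + 1}{2 \left(-4\right)}\right) = -4 - \left(3 + \frac{1}{8} \cdot 5\right) = -4 - \frac{29}{8} = - \frac{61}{8}$)
$\left(-63 - 28\right) \left(-69\right) + w{\left(12,W \right)} = \left(-63 - 28\right) \left(-69\right) - \frac{61}{8} = \left(-91\right) \left(-69\right) - \frac{61}{8} = 6279 - \frac{61}{8} = \frac{50171}{8}$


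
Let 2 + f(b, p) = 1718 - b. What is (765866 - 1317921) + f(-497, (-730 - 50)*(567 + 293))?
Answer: -549842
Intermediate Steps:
f(b, p) = 1716 - b (f(b, p) = -2 + (1718 - b) = 1716 - b)
(765866 - 1317921) + f(-497, (-730 - 50)*(567 + 293)) = (765866 - 1317921) + (1716 - 1*(-497)) = -552055 + (1716 + 497) = -552055 + 2213 = -549842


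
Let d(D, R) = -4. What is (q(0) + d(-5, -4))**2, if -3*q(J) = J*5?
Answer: 16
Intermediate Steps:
q(J) = -5*J/3 (q(J) = -J*5/3 = -5*J/3)
(q(0) + d(-5, -4))**2 = (-5/3*0 - 4)**2 = (0 - 4)**2 = (-4)**2 = 16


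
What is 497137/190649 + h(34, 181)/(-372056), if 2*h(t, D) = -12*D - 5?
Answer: 370340650217/141864208688 ≈ 2.6105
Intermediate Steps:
h(t, D) = -5/2 - 6*D (h(t, D) = (-12*D - 5)/2 = (-5 - 12*D)/2 = -5/2 - 6*D)
497137/190649 + h(34, 181)/(-372056) = 497137/190649 + (-5/2 - 6*181)/(-372056) = 497137*(1/190649) + (-5/2 - 1086)*(-1/372056) = 497137/190649 - 2177/2*(-1/372056) = 497137/190649 + 2177/744112 = 370340650217/141864208688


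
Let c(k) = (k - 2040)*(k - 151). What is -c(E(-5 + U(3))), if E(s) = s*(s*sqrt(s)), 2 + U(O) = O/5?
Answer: -929070568/3125 + 8974336*I*sqrt(10)/125 ≈ -2.973e+5 + 2.2703e+5*I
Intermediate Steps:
U(O) = -2 + O/5
E(s) = s**(5/2) (E(s) = s*s**(3/2) = s**(5/2))
c(k) = (-2040 + k)*(-151 + k)
-c(E(-5 + U(3))) = -(308040 + ((-5 + (-2 + (1/5)*3))**(5/2))**2 - 2191*(-5 + (-2 + (1/5)*3))**(5/2)) = -(308040 + ((-5 + (-2 + 3/5))**(5/2))**2 - 2191*(-5 + (-2 + 3/5))**(5/2)) = -(308040 + ((-5 - 7/5)**(5/2))**2 - 2191*(-5 - 7/5)**(5/2)) = -(308040 + ((-32/5)**(5/2))**2 - 8974336*I*sqrt(10)/125) = -(308040 + (4096*I*sqrt(10)/125)**2 - 8974336*I*sqrt(10)/125) = -(308040 - 33554432/3125 - 8974336*I*sqrt(10)/125) = -(929070568/3125 - 8974336*I*sqrt(10)/125) = -929070568/3125 + 8974336*I*sqrt(10)/125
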